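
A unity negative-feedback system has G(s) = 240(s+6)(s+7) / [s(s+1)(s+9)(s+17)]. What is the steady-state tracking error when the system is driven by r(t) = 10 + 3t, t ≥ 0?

The open loop has one pole at the origin → type 1 system. Taking each input component in turn:
  • 10: tracked with zero error.
  • 3t: e_ss = 3/K_v with K_v=1120/17 → 51/1120.
Total e_ss = 51/1120.

51/1120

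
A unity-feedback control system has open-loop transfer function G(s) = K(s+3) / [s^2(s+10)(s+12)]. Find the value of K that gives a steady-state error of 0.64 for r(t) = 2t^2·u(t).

System type = 2 (two poles at s=0).
K_a = lim_{s→0} s^2·G(s) = K·3 / (10·12) = 0.025·K.
e_ss = 4/K_a = 0.64 ⇒ K_a = 6.25 ⇒ K = 6.25/0.025 = 250.

250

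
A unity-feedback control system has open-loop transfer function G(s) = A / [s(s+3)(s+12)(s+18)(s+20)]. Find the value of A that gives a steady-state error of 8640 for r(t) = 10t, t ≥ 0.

One free integrator in G(s): this is a type 1 system.
K_v = lim_{s→0} s·G(s) = A / (3·12·18·20) = (1/12960)·A.
e_ss = 10/K_v = 8640 ⇒ K_v = 1/864 ⇒ A = (1/864)/(1/12960) = 15.

15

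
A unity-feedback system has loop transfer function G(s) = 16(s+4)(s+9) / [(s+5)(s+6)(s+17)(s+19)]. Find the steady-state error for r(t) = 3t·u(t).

infinity

The open loop has no poles at the origin → type 0 system.
For a type-0 system K_v = 0, so e_ss to a ramp input is unbounded.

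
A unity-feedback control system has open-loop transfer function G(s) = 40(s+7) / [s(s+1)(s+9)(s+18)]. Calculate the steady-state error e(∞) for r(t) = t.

81/140

G(s) has one factor of s in the denominator, so the system is type 1.
K_v = lim_{s→0} s·G(s) = 40·7 / (1·9·18) = 140/81.
e_ss = 1/K_v = 1/(140/81) = 81/140.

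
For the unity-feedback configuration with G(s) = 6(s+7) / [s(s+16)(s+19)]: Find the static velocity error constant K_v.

G(s) has one factor of s in the denominator, so the system is type 1.
K_v = lim_{s→0} s·G(s) = 6·7 / (16·19) = 21/152.

21/152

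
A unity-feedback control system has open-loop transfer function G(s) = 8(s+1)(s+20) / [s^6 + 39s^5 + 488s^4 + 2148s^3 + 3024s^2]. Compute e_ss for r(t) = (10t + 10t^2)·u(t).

The denominator has no term below 3024s^2 — 2 poles at s=0, type 2. Treating each term separately:
  • 10t: tracked with zero error.
  • 10t^2: e_ss = 20/K_a with K_a=10/189 → 378.
Total e_ss = 378.

378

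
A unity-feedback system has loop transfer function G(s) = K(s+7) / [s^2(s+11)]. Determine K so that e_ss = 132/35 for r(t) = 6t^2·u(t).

System type = 2 (two poles at s=0).
K_a = lim_{s→0} s^2·G(s) = K·7 / (11) = (7/11)·K.
e_ss = 12/K_a = 132/35 ⇒ K_a = 35/11 ⇒ K = (35/11)/(7/11) = 5.

5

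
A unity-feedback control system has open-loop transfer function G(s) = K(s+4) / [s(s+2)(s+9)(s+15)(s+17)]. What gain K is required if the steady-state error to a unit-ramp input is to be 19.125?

60

The open loop has one pole at the origin → type 1 system.
K_v = lim_{s→0} s·G(s) = K·4 / (2·9·15·17) = (2/2295)·K.
e_ss = 1/K_v = 19.125 ⇒ K_v = 8/153 ⇒ K = (8/153)/(2/2295) = 60.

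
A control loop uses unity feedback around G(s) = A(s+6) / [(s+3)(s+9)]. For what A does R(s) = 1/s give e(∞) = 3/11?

No free integrators in G(s): this is a type 0 system.
K_p = lim_{s→0} G(s) = A·6 / (3·9) = (2/9)·A.
e_ss = 1/(1 + K_p) = 3/11 ⇒ 1 + (2/9)·A = 11/3 ⇒ A = 12.

12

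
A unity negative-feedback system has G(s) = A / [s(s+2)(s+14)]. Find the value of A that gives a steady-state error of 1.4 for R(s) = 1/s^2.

System type = 1 (one pole at s=0).
K_v = lim_{s→0} s·G(s) = A / (2·14) = (1/28)·A.
e_ss = 1/K_v = 1.4 ⇒ K_v = 5/7 ⇒ A = (5/7)/(1/28) = 20.

20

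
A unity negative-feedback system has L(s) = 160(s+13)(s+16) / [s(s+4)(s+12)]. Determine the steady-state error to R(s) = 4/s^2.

The open loop has one pole at the origin → type 1 system.
K_v = lim_{s→0} s·L(s) = 160·13·16 / (4·12) = 2080/3.
e_ss = 4/K_v = 4/(2080/3) = 3/520.

3/520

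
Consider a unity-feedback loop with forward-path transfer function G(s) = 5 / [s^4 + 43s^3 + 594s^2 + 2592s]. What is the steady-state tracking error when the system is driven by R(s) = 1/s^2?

518.4

Lowest-order denominator term is 2592s, so the open loop has 1 pole at the origin → type 1 system.
K_v = lim_{s→0} s·G(s) = 5 / 2592 = 5/2592.
e_ss = 1/K_v = 1/(5/2592) = 518.4.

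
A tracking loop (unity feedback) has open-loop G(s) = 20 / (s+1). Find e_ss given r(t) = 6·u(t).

2/7

No free integrators in G(s): this is a type 0 system.
K_p = lim_{s→0} G(s) = 20 / (1) = 20.
e_ss = 6/(1 + K_p) = 6/21 = 2/7.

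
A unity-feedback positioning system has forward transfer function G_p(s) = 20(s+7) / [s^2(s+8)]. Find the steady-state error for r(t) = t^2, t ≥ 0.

4/35

Two free integrators in G_p(s): this is a type 2 system.
K_a = lim_{s→0} s^2·G_p(s) = 20·7 / (8) = 17.5.
r(t) = t^2 gives R(s) = 2/s^3.
e_ss = 2/K_a = 2/17.5 = 4/35.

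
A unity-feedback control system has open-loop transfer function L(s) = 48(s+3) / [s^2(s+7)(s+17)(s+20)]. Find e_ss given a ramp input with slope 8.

L(s) has two factors of s in the denominator, so the system is type 2.
K_v = ∞ for a type-2 system; e_ss to a ramp is zero.

0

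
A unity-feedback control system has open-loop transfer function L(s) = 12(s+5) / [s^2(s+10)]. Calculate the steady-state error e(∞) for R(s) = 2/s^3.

1/3

The open loop has two poles at the origin → type 2 system.
K_a = lim_{s→0} s^2·L(s) = 12·5 / (10) = 6.
r(t) = t^2 gives R(s) = 2/s^3.
e_ss = 2/K_a = 2/6 = 1/3.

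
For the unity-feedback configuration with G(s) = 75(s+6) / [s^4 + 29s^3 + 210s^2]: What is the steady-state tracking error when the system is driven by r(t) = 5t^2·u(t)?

14/3

Factoring s^2 from the denominator leaves a polynomial with constant term 210, so the system is type 2.
K_a = lim_{s→0} s^2·G(s) = 75·6 / 210 = 15/7.
r(t) = 5t^2 gives R(s) = 10/s^3.
e_ss = 10/K_a = 10/(15/7) = 14/3.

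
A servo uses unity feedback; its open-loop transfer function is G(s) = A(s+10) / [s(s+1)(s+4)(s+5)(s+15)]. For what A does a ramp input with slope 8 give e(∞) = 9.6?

25

G(s) has one factor of s in the denominator, so the system is type 1.
K_v = lim_{s→0} s·G(s) = A·10 / (1·4·5·15) = (1/30)·A.
e_ss = 8/K_v = 9.6 ⇒ K_v = 5/6 ⇒ A = (5/6)/(1/30) = 25.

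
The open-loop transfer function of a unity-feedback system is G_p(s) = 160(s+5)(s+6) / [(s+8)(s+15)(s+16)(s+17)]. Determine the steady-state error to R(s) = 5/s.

170/39

G_p(s) has no factors of s in the denominator, so the system is type 0.
K_p = lim_{s→0} G_p(s) = 160·5·6 / (8·15·16·17) = 5/34.
e_ss = 5/(1 + K_p) = 5/(39/34) = 170/39.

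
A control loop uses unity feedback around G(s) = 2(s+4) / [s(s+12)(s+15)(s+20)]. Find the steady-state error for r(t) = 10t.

The open loop has one pole at the origin → type 1 system.
K_v = lim_{s→0} s·G(s) = 2·4 / (12·15·20) = 1/450.
e_ss = 10/K_v = 10/(1/450) = 4500.

4500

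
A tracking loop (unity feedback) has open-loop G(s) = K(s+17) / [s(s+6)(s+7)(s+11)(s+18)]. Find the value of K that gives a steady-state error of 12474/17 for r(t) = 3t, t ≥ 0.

2

System type = 1 (one pole at s=0).
K_v = lim_{s→0} s·G(s) = K·17 / (6·7·11·18) = (17/8316)·K.
e_ss = 3/K_v = 12474/17 ⇒ K_v = 17/4158 ⇒ K = (17/4158)/(17/8316) = 2.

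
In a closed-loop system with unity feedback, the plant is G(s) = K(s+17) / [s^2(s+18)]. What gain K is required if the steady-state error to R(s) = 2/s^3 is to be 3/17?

Two free integrators in G(s): this is a type 2 system.
K_a = lim_{s→0} s^2·G(s) = K·17 / (18) = (17/18)·K.
e_ss = 2/K_a = 3/17 ⇒ K_a = 34/3 ⇒ K = (34/3)/(17/18) = 12.

12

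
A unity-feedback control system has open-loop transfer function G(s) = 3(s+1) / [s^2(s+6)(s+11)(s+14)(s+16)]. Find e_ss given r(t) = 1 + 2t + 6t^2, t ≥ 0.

59136

Two free integrators in G(s): this is a type 2 system. By superposition:
  • 1: tracked with zero error.
  • 2t: tracked with zero error.
  • 6t^2: e_ss = 12/K_a with K_a=1/4928 → 59136.
Total e_ss = 59136.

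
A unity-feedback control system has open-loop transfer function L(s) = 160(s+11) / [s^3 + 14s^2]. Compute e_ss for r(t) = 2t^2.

7/220

Lowest-order denominator term is 14s^2, so the open loop has 2 poles at the origin → type 2 system.
K_a = lim_{s→0} s^2·L(s) = 160·11 / 14 = 880/7.
r(t) = 2t^2 gives R(s) = 4/s^3.
e_ss = 4/K_a = 4/(880/7) = 7/220.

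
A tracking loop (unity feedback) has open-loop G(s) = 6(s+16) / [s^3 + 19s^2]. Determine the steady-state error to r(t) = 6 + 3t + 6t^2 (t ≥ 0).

2.375

The denominator has no term below 19s^2 — 2 poles at s=0, type 2. Treating each term separately:
  • 6: tracked with zero error.
  • 3t: tracked with zero error.
  • 6t^2: e_ss = 12/K_a with K_a=96/19 → 2.375.
Total e_ss = 2.375.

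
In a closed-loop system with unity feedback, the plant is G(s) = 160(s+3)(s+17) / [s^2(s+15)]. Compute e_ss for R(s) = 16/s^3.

1/34

G(s) has two factors of s in the denominator, so the system is type 2.
K_a = lim_{s→0} s^2·G(s) = 160·3·17 / (15) = 544.
r(t) = 8t^2 gives R(s) = 16/s^3.
e_ss = 16/K_a = 16/544 = 1/34.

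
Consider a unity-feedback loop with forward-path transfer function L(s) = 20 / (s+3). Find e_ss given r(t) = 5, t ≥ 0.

15/23

The open loop has no poles at the origin → type 0 system.
K_p = lim_{s→0} L(s) = 20 / (3) = 20/3.
e_ss = 5/(1 + K_p) = 5/(23/3) = 15/23.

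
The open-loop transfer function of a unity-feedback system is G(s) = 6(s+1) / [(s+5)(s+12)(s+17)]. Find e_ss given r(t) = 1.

170/171

System type = 0 (no poles at s=0).
K_p = lim_{s→0} G(s) = 6·1 / (5·12·17) = 1/170.
e_ss = 1/(1 + K_p) = 1/(171/170) = 170/171.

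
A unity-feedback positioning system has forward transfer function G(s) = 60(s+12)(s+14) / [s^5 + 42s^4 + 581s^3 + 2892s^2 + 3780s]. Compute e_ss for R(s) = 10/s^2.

Lowest-order denominator term is 3780s, so the open loop has 1 pole at the origin → type 1 system.
K_v = lim_{s→0} s·G(s) = 60·12·14 / 3780 = 8/3.
e_ss = 10/K_v = 10/(8/3) = 3.75.

3.75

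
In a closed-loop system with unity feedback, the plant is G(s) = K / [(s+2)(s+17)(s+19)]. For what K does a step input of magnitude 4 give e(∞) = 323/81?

G(s) has no factors of s in the denominator, so the system is type 0.
K_p = lim_{s→0} G(s) = K / (2·17·19) = (1/646)·K.
e_ss = 4/(1 + K_p) = 323/81 ⇒ 1 + (1/646)·K = 324/323 ⇒ K = 2.

2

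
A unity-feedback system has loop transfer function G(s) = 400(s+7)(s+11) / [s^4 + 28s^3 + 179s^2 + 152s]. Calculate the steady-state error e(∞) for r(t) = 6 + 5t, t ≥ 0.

19/770

Factoring s from the denominator leaves a polynomial with constant term 152, so the system is type 1. Treating each term separately:
  • 6: tracked with zero error.
  • 5t: e_ss = 5/K_v with K_v=3850/19 → 19/770.
Total e_ss = 19/770.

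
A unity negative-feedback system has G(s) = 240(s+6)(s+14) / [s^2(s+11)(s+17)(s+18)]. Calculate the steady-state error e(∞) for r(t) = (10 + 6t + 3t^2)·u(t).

Two free integrators in G(s): this is a type 2 system. By superposition:
  • 10: tracked with zero error.
  • 6t: tracked with zero error.
  • 3t^2: e_ss = 6/K_a with K_a=1120/187 → 561/560.
Total e_ss = 561/560.

561/560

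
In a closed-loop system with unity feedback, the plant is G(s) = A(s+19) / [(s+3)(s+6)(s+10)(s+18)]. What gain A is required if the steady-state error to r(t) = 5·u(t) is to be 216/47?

No free integrators in G(s): this is a type 0 system.
K_p = lim_{s→0} G(s) = A·19 / (3·6·10·18) = (19/3240)·A.
e_ss = 5/(1 + K_p) = 216/47 ⇒ 1 + (19/3240)·A = 235/216 ⇒ A = 15.

15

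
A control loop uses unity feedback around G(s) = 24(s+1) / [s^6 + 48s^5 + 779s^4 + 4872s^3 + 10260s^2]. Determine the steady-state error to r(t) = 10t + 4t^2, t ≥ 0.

3420

The denominator has no term below 10260s^2 — 2 poles at s=0, type 2. By superposition:
  • 10t: tracked with zero error.
  • 4t^2: e_ss = 8/K_a with K_a=2/855 → 3420.
Total e_ss = 3420.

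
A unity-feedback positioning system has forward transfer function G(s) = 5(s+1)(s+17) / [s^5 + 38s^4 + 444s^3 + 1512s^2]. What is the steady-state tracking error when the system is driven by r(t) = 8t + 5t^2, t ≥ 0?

The denominator has no term below 1512s^2 — 2 poles at s=0, type 2. Treating each term separately:
  • 8t: tracked with zero error.
  • 5t^2: e_ss = 10/K_a with K_a=85/1512 → 3024/17.
Total e_ss = 3024/17.

3024/17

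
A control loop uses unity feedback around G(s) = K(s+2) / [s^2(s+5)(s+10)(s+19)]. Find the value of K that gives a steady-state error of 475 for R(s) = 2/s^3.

System type = 2 (two poles at s=0).
K_a = lim_{s→0} s^2·G(s) = K·2 / (5·10·19) = (1/475)·K.
e_ss = 2/K_a = 475 ⇒ K_a = 2/475 ⇒ K = (2/475)/(1/475) = 2.

2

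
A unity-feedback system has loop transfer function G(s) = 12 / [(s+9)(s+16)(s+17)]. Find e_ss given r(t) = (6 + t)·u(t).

No free integrators in G(s): this is a type 0 system. Taking each input component in turn:
  • 6: e_ss = 6/(1+K_p) with K_p=1/204 → 1224/205.
  • t: a type-0 system cannot track it, e_ss → ∞.
The unbounded component dominates.

infinity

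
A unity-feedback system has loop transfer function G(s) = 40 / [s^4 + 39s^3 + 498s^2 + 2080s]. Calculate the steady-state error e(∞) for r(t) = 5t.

260

The denominator has no term below 2080s — 1 pole at s=0, type 1.
K_v = lim_{s→0} s·G(s) = 40 / 2080 = 1/52.
e_ss = 5/K_v = 5/(1/52) = 260.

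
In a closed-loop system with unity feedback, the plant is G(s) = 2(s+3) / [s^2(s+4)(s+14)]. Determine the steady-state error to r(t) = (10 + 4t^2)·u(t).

G(s) has two factors of s in the denominator, so the system is type 2. Taking each input component in turn:
  • 10: tracked with zero error.
  • 4t^2: e_ss = 8/K_a with K_a=3/28 → 224/3.
Total e_ss = 224/3.

224/3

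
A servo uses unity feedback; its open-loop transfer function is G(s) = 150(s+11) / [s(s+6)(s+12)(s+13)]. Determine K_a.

G(s) has one factor of s in the denominator, so the system is type 1.
K_a = lim_{s→0} s^2·G(s) = 0 (the extra factor of s kills the finite limit).

0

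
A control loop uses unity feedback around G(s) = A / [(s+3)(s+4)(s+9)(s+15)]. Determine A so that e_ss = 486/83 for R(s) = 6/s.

No free integrators in G(s): this is a type 0 system.
K_p = lim_{s→0} G(s) = A / (3·4·9·15) = (1/1620)·A.
e_ss = 6/(1 + K_p) = 486/83 ⇒ 1 + (1/1620)·A = 83/81 ⇒ A = 40.

40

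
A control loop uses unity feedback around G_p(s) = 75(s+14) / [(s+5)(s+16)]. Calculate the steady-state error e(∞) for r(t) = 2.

16/113

G_p(s) has no factors of s in the denominator, so the system is type 0.
K_p = lim_{s→0} G_p(s) = 75·14 / (5·16) = 13.125.
e_ss = 2/(1 + K_p) = 2/14.125 = 16/113.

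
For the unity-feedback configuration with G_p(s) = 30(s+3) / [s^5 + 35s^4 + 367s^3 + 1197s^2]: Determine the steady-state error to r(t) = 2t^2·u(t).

53.2

The denominator has no term below 1197s^2 — 2 poles at s=0, type 2.
K_a = lim_{s→0} s^2·G_p(s) = 30·3 / 1197 = 10/133.
r(t) = 2t^2 gives R(s) = 4/s^3.
e_ss = 4/K_a = 4/(10/133) = 53.2.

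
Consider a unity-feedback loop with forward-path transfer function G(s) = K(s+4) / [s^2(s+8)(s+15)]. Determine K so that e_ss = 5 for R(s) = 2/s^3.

12

The open loop has two poles at the origin → type 2 system.
K_a = lim_{s→0} s^2·G(s) = K·4 / (8·15) = (1/30)·K.
e_ss = 2/K_a = 5 ⇒ K_a = 0.4 ⇒ K = 0.4/(1/30) = 12.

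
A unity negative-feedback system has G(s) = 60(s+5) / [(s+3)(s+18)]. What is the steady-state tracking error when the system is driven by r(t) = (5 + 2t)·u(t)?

infinity

No free integrators in G(s): this is a type 0 system. Treating each term separately:
  • 5: e_ss = 5/(1+K_p) with K_p=50/9 → 45/59.
  • 2t: a type-0 system cannot track it, e_ss → ∞.
The unbounded component dominates.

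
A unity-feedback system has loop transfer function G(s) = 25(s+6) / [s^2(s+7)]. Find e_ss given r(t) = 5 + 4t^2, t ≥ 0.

28/75

G(s) has two factors of s in the denominator, so the system is type 2. By superposition:
  • 5: tracked with zero error.
  • 4t^2: e_ss = 8/K_a with K_a=150/7 → 28/75.
Total e_ss = 28/75.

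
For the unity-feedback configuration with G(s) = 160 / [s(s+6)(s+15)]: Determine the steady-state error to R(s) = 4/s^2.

2.25

The open loop has one pole at the origin → type 1 system.
K_v = lim_{s→0} s·G(s) = 160 / (6·15) = 16/9.
e_ss = 4/K_v = 4/(16/9) = 2.25.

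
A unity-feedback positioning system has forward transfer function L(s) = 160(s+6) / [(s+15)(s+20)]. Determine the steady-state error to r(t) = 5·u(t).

The open loop has no poles at the origin → type 0 system.
K_p = lim_{s→0} L(s) = 160·6 / (15·20) = 3.2.
e_ss = 5/(1 + K_p) = 5/4.2 = 25/21.

25/21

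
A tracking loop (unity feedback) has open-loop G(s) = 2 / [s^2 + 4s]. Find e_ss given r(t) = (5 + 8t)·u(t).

16

The denominator has no term below 4s — 1 pole at s=0, type 1. Treating each term separately:
  • 5: tracked with zero error.
  • 8t: e_ss = 8/K_v with K_v=0.5 → 16.
Total e_ss = 16.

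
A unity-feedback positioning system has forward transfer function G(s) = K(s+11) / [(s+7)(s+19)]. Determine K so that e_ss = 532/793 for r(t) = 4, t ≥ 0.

60

System type = 0 (no poles at s=0).
K_p = lim_{s→0} G(s) = K·11 / (7·19) = (11/133)·K.
e_ss = 4/(1 + K_p) = 532/793 ⇒ 1 + (11/133)·K = 793/133 ⇒ K = 60.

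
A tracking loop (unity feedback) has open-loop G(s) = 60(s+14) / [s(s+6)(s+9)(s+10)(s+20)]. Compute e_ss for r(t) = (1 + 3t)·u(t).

System type = 1 (one pole at s=0). Treating each term separately:
  • 1: tracked with zero error.
  • 3t: e_ss = 3/K_v with K_v=7/90 → 270/7.
Total e_ss = 270/7.

270/7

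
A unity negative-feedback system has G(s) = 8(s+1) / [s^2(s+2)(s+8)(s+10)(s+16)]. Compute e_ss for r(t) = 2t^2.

Two free integrators in G(s): this is a type 2 system.
K_a = lim_{s→0} s^2·G(s) = 8·1 / (2·8·10·16) = 1/320.
r(t) = 2t^2 gives R(s) = 4/s^3.
e_ss = 4/K_a = 4/(1/320) = 1280.

1280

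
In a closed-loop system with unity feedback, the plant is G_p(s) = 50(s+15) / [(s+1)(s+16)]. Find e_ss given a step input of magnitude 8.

64/383

G_p(s) has no factors of s in the denominator, so the system is type 0.
K_p = lim_{s→0} G_p(s) = 50·15 / (1·16) = 46.875.
e_ss = 8/(1 + K_p) = 8/47.875 = 64/383.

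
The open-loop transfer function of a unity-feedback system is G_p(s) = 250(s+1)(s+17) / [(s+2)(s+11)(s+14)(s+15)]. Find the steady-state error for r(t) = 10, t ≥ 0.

4620/887

G_p(s) has no factors of s in the denominator, so the system is type 0.
K_p = lim_{s→0} G_p(s) = 250·1·17 / (2·11·14·15) = 425/462.
e_ss = 10/(1 + K_p) = 10/(887/462) = 4620/887.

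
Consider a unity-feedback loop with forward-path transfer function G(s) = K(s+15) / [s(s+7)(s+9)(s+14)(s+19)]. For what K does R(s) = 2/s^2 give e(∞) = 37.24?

The open loop has one pole at the origin → type 1 system.
K_v = lim_{s→0} s·G(s) = K·15 / (7·9·14·19) = (5/5586)·K.
e_ss = 2/K_v = 37.24 ⇒ K_v = 50/931 ⇒ K = (50/931)/(5/5586) = 60.

60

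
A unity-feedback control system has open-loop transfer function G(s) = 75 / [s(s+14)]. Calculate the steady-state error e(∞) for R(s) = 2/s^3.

infinity

System type = 1 (one pole at s=0).
K_a = lim_{s→0} s^2·G(s) = 0; the steady-state error to this parabolic input grows without bound.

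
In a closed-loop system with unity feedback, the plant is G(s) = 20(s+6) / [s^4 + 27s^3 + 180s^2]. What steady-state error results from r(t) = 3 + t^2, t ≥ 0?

3

Lowest-order denominator term is 180s^2, so the open loop has 2 poles at the origin → type 2 system. Treating each term separately:
  • 3: tracked with zero error.
  • t^2: e_ss = 2/K_a with K_a=2/3 → 3.
Total e_ss = 3.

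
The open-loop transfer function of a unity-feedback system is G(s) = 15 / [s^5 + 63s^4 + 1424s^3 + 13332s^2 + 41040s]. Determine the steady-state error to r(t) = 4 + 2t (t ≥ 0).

5472

Lowest-order denominator term is 41040s, so the open loop has 1 pole at the origin → type 1 system. Taking each input component in turn:
  • 4: tracked with zero error.
  • 2t: e_ss = 2/K_v with K_v=1/2736 → 5472.
Total e_ss = 5472.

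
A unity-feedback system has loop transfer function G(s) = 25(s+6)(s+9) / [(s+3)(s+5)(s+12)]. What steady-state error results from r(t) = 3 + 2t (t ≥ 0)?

System type = 0 (no poles at s=0). Treating each term separately:
  • 3: e_ss = 3/(1+K_p) with K_p=7.5 → 6/17.
  • 2t: a type-0 system cannot track it, e_ss → ∞.
The unbounded component dominates.

infinity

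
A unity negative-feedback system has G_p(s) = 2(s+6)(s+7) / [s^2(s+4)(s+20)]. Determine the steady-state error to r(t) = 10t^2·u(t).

System type = 2 (two poles at s=0).
K_a = lim_{s→0} s^2·G_p(s) = 2·6·7 / (4·20) = 1.05.
r(t) = 10t^2 gives R(s) = 20/s^3.
e_ss = 20/K_a = 20/1.05 = 400/21.

400/21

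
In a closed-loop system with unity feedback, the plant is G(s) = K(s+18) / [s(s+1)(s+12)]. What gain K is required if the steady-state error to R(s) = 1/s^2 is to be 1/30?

One free integrator in G(s): this is a type 1 system.
K_v = lim_{s→0} s·G(s) = K·18 / (1·12) = 1.5·K.
e_ss = 1/K_v = 1/30 ⇒ K_v = 30 ⇒ K = 30/1.5 = 20.

20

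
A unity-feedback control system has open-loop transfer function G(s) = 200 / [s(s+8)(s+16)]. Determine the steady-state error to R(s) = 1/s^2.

0.64

System type = 1 (one pole at s=0).
K_v = lim_{s→0} s·G(s) = 200 / (8·16) = 1.5625.
e_ss = 1/K_v = 1/1.5625 = 0.64.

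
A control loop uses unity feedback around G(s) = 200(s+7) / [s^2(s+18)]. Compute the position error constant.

K_p = lim_{s→0} G(s); with 2 poles at the origin the limit diverges, so K_p = ∞.

infinity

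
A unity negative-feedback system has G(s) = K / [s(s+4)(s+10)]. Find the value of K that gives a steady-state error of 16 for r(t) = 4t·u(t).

G(s) has one factor of s in the denominator, so the system is type 1.
K_v = lim_{s→0} s·G(s) = K / (4·10) = 0.025·K.
e_ss = 4/K_v = 16 ⇒ K_v = 0.25 ⇒ K = 0.25/0.025 = 10.

10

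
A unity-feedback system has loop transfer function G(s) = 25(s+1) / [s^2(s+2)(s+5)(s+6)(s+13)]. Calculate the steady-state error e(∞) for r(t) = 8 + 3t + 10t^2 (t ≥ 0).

G(s) has two factors of s in the denominator, so the system is type 2. Treating each term separately:
  • 8: tracked with zero error.
  • 3t: tracked with zero error.
  • 10t^2: e_ss = 20/K_a with K_a=5/156 → 624.
Total e_ss = 624.

624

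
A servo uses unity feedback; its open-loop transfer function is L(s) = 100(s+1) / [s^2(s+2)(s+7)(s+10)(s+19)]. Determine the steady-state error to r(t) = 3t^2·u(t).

159.6

The open loop has two poles at the origin → type 2 system.
K_a = lim_{s→0} s^2·L(s) = 100·1 / (2·7·10·19) = 5/133.
r(t) = 3t^2 gives R(s) = 6/s^3.
e_ss = 6/K_a = 6/(5/133) = 159.6.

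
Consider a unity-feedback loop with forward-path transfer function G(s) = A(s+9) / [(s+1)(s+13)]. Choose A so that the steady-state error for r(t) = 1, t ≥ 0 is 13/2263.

System type = 0 (no poles at s=0).
K_p = lim_{s→0} G(s) = A·9 / (1·13) = (9/13)·A.
e_ss = 1/(1 + K_p) = 13/2263 ⇒ 1 + (9/13)·A = 2263/13 ⇒ A = 250.

250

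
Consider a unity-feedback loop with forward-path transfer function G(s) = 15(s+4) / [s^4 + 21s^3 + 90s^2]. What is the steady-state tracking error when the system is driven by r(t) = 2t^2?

6

The denominator has no term below 90s^2 — 2 poles at s=0, type 2.
K_a = lim_{s→0} s^2·G(s) = 15·4 / 90 = 2/3.
r(t) = 2t^2 gives R(s) = 4/s^3.
e_ss = 4/K_a = 4/(2/3) = 6.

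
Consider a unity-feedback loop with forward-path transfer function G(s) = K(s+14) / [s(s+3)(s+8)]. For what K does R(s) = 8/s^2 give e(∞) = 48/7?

2

The open loop has one pole at the origin → type 1 system.
K_v = lim_{s→0} s·G(s) = K·14 / (3·8) = (7/12)·K.
e_ss = 8/K_v = 48/7 ⇒ K_v = 7/6 ⇒ K = (7/6)/(7/12) = 2.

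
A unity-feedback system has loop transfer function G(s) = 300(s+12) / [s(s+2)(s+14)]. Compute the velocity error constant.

900/7

The open loop has one pole at the origin → type 1 system.
K_v = lim_{s→0} s·G(s) = 300·12 / (2·14) = 900/7.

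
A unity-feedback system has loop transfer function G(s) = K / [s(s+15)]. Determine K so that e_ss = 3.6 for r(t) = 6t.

The open loop has one pole at the origin → type 1 system.
K_v = lim_{s→0} s·G(s) = K / (15) = (1/15)·K.
e_ss = 6/K_v = 3.6 ⇒ K_v = 5/3 ⇒ K = (5/3)/(1/15) = 25.

25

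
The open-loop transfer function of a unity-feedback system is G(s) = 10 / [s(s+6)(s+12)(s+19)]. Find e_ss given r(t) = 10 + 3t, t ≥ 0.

410.4

G(s) has one factor of s in the denominator, so the system is type 1. Taking each input component in turn:
  • 10: tracked with zero error.
  • 3t: e_ss = 3/K_v with K_v=5/684 → 410.4.
Total e_ss = 410.4.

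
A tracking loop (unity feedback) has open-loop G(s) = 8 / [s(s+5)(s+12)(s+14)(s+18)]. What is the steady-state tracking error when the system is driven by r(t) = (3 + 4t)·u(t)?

System type = 1 (one pole at s=0). By superposition:
  • 3: tracked with zero error.
  • 4t: e_ss = 4/K_v with K_v=1/1890 → 7560.
Total e_ss = 7560.

7560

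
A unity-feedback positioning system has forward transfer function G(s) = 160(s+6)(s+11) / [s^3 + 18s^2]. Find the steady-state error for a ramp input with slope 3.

0

The denominator has no term below 18s^2 — 2 poles at s=0, type 2.
K_v = ∞ for a type-2 system; e_ss to a ramp is zero.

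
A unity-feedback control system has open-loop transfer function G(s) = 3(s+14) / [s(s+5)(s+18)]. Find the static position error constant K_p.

K_p = lim_{s→0} G(s); with 1 pole at the origin the limit diverges, so K_p = ∞.

infinity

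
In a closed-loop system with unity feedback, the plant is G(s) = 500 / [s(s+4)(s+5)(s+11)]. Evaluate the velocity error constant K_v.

25/11

G(s) has one factor of s in the denominator, so the system is type 1.
K_v = lim_{s→0} s·G(s) = 500 / (4·5·11) = 25/11.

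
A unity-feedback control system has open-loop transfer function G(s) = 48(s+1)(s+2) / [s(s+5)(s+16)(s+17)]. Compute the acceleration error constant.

One free integrator in G(s): this is a type 1 system.
K_a = lim_{s→0} s^2·G(s) = 0 (the extra factor of s kills the finite limit).

0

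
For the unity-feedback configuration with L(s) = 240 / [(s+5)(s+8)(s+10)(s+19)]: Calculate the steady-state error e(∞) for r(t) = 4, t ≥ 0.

The open loop has no poles at the origin → type 0 system.
K_p = lim_{s→0} L(s) = 240 / (5·8·10·19) = 3/95.
e_ss = 4/(1 + K_p) = 4/(98/95) = 190/49.

190/49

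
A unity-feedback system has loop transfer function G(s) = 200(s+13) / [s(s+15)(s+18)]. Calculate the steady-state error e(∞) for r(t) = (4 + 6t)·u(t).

G(s) has one factor of s in the denominator, so the system is type 1. Taking each input component in turn:
  • 4: tracked with zero error.
  • 6t: e_ss = 6/K_v with K_v=260/27 → 81/130.
Total e_ss = 81/130.

81/130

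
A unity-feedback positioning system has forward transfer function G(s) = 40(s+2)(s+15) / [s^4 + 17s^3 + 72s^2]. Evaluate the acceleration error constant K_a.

Lowest-order denominator term is 72s^2, so the open loop has 2 poles at the origin → type 2 system.
K_a = lim_{s→0} s^2·G(s) = 40·2·15 / 72 = 50/3.

50/3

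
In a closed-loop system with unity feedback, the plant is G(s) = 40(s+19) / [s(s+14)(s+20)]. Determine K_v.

G(s) has one factor of s in the denominator, so the system is type 1.
K_v = lim_{s→0} s·G(s) = 40·19 / (14·20) = 19/7.

19/7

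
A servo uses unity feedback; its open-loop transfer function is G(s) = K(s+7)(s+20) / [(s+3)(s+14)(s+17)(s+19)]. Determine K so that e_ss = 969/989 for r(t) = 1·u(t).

2

System type = 0 (no poles at s=0).
K_p = lim_{s→0} G(s) = K·7·20 / (3·14·17·19) = (10/969)·K.
e_ss = 1/(1 + K_p) = 969/989 ⇒ 1 + (10/969)·K = 989/969 ⇒ K = 2.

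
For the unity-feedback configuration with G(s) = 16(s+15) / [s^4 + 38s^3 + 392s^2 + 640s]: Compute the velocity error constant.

Factoring s from the denominator leaves a polynomial with constant term 640, so the system is type 1.
K_v = lim_{s→0} s·G(s) = 16·15 / 640 = 0.375.

0.375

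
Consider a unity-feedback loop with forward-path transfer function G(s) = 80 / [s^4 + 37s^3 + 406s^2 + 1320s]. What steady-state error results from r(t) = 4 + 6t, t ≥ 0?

99

Lowest-order denominator term is 1320s, so the open loop has 1 pole at the origin → type 1 system. Taking each input component in turn:
  • 4: tracked with zero error.
  • 6t: e_ss = 6/K_v with K_v=2/33 → 99.
Total e_ss = 99.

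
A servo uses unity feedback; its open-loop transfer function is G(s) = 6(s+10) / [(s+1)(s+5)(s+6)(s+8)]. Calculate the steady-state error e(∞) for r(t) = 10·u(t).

8

G(s) has no factors of s in the denominator, so the system is type 0.
K_p = lim_{s→0} G(s) = 6·10 / (1·5·6·8) = 0.25.
e_ss = 10/(1 + K_p) = 10/1.25 = 8.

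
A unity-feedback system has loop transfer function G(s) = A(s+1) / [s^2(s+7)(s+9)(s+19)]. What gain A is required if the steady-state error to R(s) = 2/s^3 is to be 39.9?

Two free integrators in G(s): this is a type 2 system.
K_a = lim_{s→0} s^2·G(s) = A·1 / (7·9·19) = (1/1197)·A.
e_ss = 2/K_a = 39.9 ⇒ K_a = 20/399 ⇒ A = (20/399)/(1/1197) = 60.

60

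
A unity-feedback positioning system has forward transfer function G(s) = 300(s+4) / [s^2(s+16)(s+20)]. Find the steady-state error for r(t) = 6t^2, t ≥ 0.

The open loop has two poles at the origin → type 2 system.
K_a = lim_{s→0} s^2·G(s) = 300·4 / (16·20) = 3.75.
r(t) = 6t^2 gives R(s) = 12/s^3.
e_ss = 12/K_a = 12/3.75 = 3.2.

3.2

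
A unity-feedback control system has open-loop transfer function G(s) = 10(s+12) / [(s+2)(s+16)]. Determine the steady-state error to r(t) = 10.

No free integrators in G(s): this is a type 0 system.
K_p = lim_{s→0} G(s) = 10·12 / (2·16) = 3.75.
e_ss = 10/(1 + K_p) = 10/4.75 = 40/19.

40/19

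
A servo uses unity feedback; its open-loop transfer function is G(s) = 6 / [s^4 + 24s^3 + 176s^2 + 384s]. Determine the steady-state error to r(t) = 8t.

512

The denominator has no term below 384s — 1 pole at s=0, type 1.
K_v = lim_{s→0} s·G(s) = 6 / 384 = 1/64.
e_ss = 8/K_v = 8/(1/64) = 512.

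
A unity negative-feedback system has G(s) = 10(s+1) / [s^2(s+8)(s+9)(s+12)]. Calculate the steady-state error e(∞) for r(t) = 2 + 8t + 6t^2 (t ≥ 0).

System type = 2 (two poles at s=0). Taking each input component in turn:
  • 2: tracked with zero error.
  • 8t: tracked with zero error.
  • 6t^2: e_ss = 12/K_a with K_a=5/432 → 1036.8.
Total e_ss = 1036.8.

1036.8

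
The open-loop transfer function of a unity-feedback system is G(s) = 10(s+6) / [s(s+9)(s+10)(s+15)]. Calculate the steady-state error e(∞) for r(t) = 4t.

The open loop has one pole at the origin → type 1 system.
K_v = lim_{s→0} s·G(s) = 10·6 / (9·10·15) = 2/45.
e_ss = 4/K_v = 4/(2/45) = 90.

90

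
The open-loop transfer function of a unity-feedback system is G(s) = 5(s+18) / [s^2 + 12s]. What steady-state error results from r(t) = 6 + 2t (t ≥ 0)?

4/15

The denominator has no term below 12s — 1 pole at s=0, type 1. Taking each input component in turn:
  • 6: tracked with zero error.
  • 2t: e_ss = 2/K_v with K_v=7.5 → 4/15.
Total e_ss = 4/15.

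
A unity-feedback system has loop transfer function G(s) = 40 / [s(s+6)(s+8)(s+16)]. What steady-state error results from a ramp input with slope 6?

G(s) has one factor of s in the denominator, so the system is type 1.
K_v = lim_{s→0} s·G(s) = 40 / (6·8·16) = 5/96.
e_ss = 6/K_v = 6/(5/96) = 115.2.

115.2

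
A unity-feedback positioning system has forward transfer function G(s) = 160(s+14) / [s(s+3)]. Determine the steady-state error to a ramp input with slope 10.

The open loop has one pole at the origin → type 1 system.
K_v = lim_{s→0} s·G(s) = 160·14 / (3) = 2240/3.
e_ss = 10/K_v = 10/(2240/3) = 3/224.

3/224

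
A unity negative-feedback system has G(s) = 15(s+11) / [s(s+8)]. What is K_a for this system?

G(s) has one factor of s in the denominator, so the system is type 1.
K_a = lim_{s→0} s^2·G(s) = 0 (the extra factor of s kills the finite limit).

0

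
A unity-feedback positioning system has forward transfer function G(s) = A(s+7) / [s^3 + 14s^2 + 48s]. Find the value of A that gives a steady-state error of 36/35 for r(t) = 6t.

The denominator has no term below 48s — 1 pole at s=0, type 1.
K_v = lim_{s→0} s·G(s) = A·7 / 48 = (7/48)·A.
e_ss = 6/K_v = 36/35 ⇒ K_v = 35/6 ⇒ A = (35/6)/(7/48) = 40.

40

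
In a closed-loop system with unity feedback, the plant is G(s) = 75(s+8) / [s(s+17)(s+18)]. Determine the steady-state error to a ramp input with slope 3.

1.53

One free integrator in G(s): this is a type 1 system.
K_v = lim_{s→0} s·G(s) = 75·8 / (17·18) = 100/51.
e_ss = 3/K_v = 3/(100/51) = 1.53.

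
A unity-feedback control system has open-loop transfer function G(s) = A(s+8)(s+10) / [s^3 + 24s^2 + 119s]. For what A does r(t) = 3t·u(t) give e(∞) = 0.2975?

Lowest-order denominator term is 119s, so the open loop has 1 pole at the origin → type 1 system.
K_v = lim_{s→0} s·G(s) = A·8·10 / 119 = (80/119)·A.
e_ss = 3/K_v = 0.2975 ⇒ K_v = 1200/119 ⇒ A = (1200/119)/(80/119) = 15.

15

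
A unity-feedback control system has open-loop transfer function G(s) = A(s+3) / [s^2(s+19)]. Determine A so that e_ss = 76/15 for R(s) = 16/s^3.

20

Two free integrators in G(s): this is a type 2 system.
K_a = lim_{s→0} s^2·G(s) = A·3 / (19) = (3/19)·A.
e_ss = 16/K_a = 76/15 ⇒ K_a = 60/19 ⇒ A = (60/19)/(3/19) = 20.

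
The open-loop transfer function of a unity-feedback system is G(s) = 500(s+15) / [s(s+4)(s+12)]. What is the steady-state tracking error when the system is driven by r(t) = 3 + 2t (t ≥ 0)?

0.0128

The open loop has one pole at the origin → type 1 system. By superposition:
  • 3: tracked with zero error.
  • 2t: e_ss = 2/K_v with K_v=156.25 → 0.0128.
Total e_ss = 0.0128.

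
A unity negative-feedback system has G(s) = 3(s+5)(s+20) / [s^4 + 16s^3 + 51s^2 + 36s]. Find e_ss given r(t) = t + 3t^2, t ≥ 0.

infinity

Factoring s from the denominator leaves a polynomial with constant term 36, so the system is type 1. Treating each term separately:
  • t: e_ss = 1/K_v with K_v=25/3 → 0.12.
  • 3t^2: a type-1 system cannot track it, e_ss → ∞.
The unbounded component dominates.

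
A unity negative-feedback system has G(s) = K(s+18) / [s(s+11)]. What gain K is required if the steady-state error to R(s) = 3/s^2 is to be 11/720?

120

One free integrator in G(s): this is a type 1 system.
K_v = lim_{s→0} s·G(s) = K·18 / (11) = (18/11)·K.
e_ss = 3/K_v = 11/720 ⇒ K_v = 2160/11 ⇒ K = (2160/11)/(18/11) = 120.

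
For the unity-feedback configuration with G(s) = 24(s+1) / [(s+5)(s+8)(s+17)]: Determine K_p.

3/85

No free integrators in G(s): this is a type 0 system.
K_p = lim_{s→0} G(s) = 24·1 / (5·8·17) = 3/85.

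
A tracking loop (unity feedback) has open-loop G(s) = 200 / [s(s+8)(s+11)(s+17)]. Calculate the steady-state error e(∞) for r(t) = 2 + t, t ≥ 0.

7.48

System type = 1 (one pole at s=0). Treating each term separately:
  • 2: tracked with zero error.
  • t: e_ss = 1/K_v with K_v=25/187 → 7.48.
Total e_ss = 7.48.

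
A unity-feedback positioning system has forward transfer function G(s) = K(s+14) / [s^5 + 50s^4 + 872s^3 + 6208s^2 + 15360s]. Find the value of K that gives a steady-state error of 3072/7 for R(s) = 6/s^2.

15

The denominator has no term below 15360s — 1 pole at s=0, type 1.
K_v = lim_{s→0} s·G(s) = K·14 / 15360 = (7/7680)·K.
e_ss = 6/K_v = 3072/7 ⇒ K_v = 7/512 ⇒ K = (7/512)/(7/7680) = 15.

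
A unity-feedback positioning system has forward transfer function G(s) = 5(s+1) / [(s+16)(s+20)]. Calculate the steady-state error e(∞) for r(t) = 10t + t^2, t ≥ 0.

The open loop has no poles at the origin → type 0 system. By superposition:
  • 10t: a type-0 system cannot track it, e_ss → ∞.
  • t^2: a type-0 system cannot track it, e_ss → ∞.
The unbounded component dominates.

infinity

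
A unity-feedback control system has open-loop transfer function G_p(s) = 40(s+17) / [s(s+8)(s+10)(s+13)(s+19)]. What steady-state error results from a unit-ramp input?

494/17

G_p(s) has one factor of s in the denominator, so the system is type 1.
K_v = lim_{s→0} s·G_p(s) = 40·17 / (8·10·13·19) = 17/494.
e_ss = 1/K_v = 1/(17/494) = 494/17.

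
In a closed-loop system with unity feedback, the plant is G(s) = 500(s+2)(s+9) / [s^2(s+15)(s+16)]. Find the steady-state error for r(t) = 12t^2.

0.64

Two free integrators in G(s): this is a type 2 system.
K_a = lim_{s→0} s^2·G(s) = 500·2·9 / (15·16) = 37.5.
r(t) = 12t^2 gives R(s) = 24/s^3.
e_ss = 24/K_a = 24/37.5 = 0.64.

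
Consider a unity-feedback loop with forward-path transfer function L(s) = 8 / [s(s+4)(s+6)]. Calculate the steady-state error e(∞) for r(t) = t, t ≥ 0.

L(s) has one factor of s in the denominator, so the system is type 1.
K_v = lim_{s→0} s·L(s) = 8 / (4·6) = 1/3.
e_ss = 1/K_v = 1/(1/3) = 3.

3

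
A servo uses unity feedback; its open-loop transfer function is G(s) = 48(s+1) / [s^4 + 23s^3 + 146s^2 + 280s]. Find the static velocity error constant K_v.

6/35

Lowest-order denominator term is 280s, so the open loop has 1 pole at the origin → type 1 system.
K_v = lim_{s→0} s·G(s) = 48·1 / 280 = 6/35.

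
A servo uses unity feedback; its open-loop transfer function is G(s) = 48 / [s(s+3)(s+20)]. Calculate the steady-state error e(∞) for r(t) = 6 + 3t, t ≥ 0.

3.75

The open loop has one pole at the origin → type 1 system. Treating each term separately:
  • 6: tracked with zero error.
  • 3t: e_ss = 3/K_v with K_v=0.8 → 3.75.
Total e_ss = 3.75.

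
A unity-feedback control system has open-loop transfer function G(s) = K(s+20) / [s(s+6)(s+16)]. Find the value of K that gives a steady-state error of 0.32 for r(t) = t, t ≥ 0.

System type = 1 (one pole at s=0).
K_v = lim_{s→0} s·G(s) = K·20 / (6·16) = (5/24)·K.
e_ss = 1/K_v = 0.32 ⇒ K_v = 3.125 ⇒ K = 3.125/(5/24) = 15.

15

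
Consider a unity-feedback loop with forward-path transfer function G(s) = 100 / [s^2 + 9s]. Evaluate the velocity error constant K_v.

100/9

The denominator has no term below 9s — 1 pole at s=0, type 1.
K_v = lim_{s→0} s·G(s) = 100 / 9 = 100/9.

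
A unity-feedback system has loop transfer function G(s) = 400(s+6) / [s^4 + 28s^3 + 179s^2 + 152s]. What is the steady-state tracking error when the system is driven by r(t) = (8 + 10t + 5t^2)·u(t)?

Lowest-order denominator term is 152s, so the open loop has 1 pole at the origin → type 1 system. By superposition:
  • 8: tracked with zero error.
  • 10t: e_ss = 10/K_v with K_v=300/19 → 19/30.
  • 5t^2: a type-1 system cannot track it, e_ss → ∞.
The unbounded component dominates.

infinity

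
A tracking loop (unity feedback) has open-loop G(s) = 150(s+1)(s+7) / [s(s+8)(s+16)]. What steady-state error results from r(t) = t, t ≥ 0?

G(s) has one factor of s in the denominator, so the system is type 1.
K_v = lim_{s→0} s·G(s) = 150·1·7 / (8·16) = 525/64.
e_ss = 1/K_v = 1/(525/64) = 64/525.

64/525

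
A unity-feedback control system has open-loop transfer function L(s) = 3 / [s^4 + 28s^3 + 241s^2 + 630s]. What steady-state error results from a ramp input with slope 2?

420

Factoring s from the denominator leaves a polynomial with constant term 630, so the system is type 1.
K_v = lim_{s→0} s·L(s) = 3 / 630 = 1/210.
e_ss = 2/K_v = 2/(1/210) = 420.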